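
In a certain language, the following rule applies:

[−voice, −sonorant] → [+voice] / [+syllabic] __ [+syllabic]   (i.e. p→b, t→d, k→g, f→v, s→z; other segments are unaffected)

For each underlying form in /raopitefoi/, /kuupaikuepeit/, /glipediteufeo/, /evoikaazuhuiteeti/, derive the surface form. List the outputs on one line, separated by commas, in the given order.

/raopitefoi/: /p/ is a voiceless obstruent between vowels /o/ and /i/, so it voices to [b]. /t/ is a voiceless obstruent between vowels /i/ and /e/, so it voices to [d]. /f/ is a voiceless obstruent between vowels /e/ and /o/, so it voices to [v]. → [raobidevoi].
/kuupaikuepeit/: /p/ is a voiceless obstruent between vowels /u/ and /a/, so it voices to [b]. /k/ is a voiceless obstruent between vowels /i/ and /u/, so it voices to [g]. /p/ is a voiceless obstruent between vowels /e/ and /e/, so it voices to [b]. → [kuubaiguebeit].
/glipediteufeo/: /p/ is a voiceless obstruent between vowels /i/ and /e/, so it voices to [b]. /t/ is a voiceless obstruent between vowels /i/ and /e/, so it voices to [d]. /f/ is a voiceless obstruent between vowels /u/ and /e/, so it voices to [v]. → [glibedideuveo].
/evoikaazuhuiteeti/: /k/ is a voiceless obstruent between vowels /i/ and /a/, so it voices to [g]. /t/ is a voiceless obstruent between vowels /i/ and /e/, so it voices to [d]. /t/ is a voiceless obstruent between vowels /e/ and /i/, so it voices to [d]. → [evoigaazuhuideedi].

raobidevoi, kuubaiguebeit, glibedideuveo, evoigaazuhuideedi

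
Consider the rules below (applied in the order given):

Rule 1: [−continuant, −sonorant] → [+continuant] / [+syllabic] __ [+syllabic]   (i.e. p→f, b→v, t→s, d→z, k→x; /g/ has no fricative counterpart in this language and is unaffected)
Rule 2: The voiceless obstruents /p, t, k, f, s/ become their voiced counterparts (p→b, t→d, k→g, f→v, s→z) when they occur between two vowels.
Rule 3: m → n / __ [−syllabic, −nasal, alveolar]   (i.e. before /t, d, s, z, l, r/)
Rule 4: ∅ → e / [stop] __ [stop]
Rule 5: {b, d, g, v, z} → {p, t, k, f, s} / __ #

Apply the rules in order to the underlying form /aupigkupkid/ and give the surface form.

auvigekupekit

Rule 1 (intervocalic spirantization): /p/ is a stop between vowels /u/ and /i/, so it spirantizes to the fricative [f]. /aupigkupkid/ → aufigkupkid.
Rule 2 (intervocalic voicing): /f/ is a voiceless obstruent between vowels /u/ and /i/, so it voices to [v]. /aufigkupkid/ → auvigkupkid.
Rule 3 (nasal place assimilation): no segment meets the environment; /auvigkupkid/ is unchanged.
Rule 4 (stop-cluster e-epenthesis): /g/ and /k/ form a stop–stop cluster, so [e] is inserted between them. /p/ and /k/ form a stop–stop cluster, so [e] is inserted between them. /auvigkupkid/ → auvigekupekid.
Rule 5 (final devoicing): /d/ is a voiced obstruent in word-final position, so it devoices to [t]. /auvigekupekid/ → auvigekupekit.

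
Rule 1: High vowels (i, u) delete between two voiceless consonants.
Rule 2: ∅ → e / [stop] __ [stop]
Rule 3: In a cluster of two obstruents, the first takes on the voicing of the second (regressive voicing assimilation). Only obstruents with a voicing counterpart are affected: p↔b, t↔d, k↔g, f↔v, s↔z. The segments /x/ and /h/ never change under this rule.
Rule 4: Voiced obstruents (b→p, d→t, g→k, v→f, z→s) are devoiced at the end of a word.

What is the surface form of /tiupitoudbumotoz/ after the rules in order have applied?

Rule 1 (high vowel syncope): /i/ is a high vowel flanked by voiceless consonants /p/ and /t/, so it deletes. /tiupitoudbumotoz/ → tiuptoudbumotoz.
Rule 2 (stop-cluster e-epenthesis): /p/ and /t/ form a stop–stop cluster, so [e] is inserted between them. /d/ and /b/ form a stop–stop cluster, so [e] is inserted between them. /tiuptoudbumotoz/ → tiupetoudebumotoz.
Rule 3 (regressive voicing assimilation): no segment meets the environment; /tiupetoudebumotoz/ is unchanged.
Rule 4 (final devoicing): /z/ is a voiced obstruent in word-final position, so it devoices to [s]. /tiupetoudebumotoz/ → tiupetoudebumotos.

tiupetoudebumotos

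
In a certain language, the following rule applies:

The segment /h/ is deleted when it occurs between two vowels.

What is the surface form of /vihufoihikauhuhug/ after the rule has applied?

viufoiikauuug

/h/ occurs between vowels /i/ and /u/, so it deletes.
/h/ occurs between vowels /i/ and /i/, so it deletes.
/h/ occurs between vowels /u/ and /u/, so it deletes.
/h/ occurs between vowels /u/ and /u/, so it deletes.
Surface form: [viufoiikauuug].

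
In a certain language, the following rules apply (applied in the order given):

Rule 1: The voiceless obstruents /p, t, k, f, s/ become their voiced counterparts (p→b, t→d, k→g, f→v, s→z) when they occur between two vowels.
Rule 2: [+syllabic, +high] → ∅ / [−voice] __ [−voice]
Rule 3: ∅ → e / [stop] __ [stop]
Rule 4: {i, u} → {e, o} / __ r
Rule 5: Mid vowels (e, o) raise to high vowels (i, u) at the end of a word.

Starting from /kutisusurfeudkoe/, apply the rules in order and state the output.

kudizuzorfeudekoi

Rule 1 (intervocalic voicing): /t/ is a voiceless obstruent between vowels /u/ and /i/, so it voices to [d]. /s/ is a voiceless obstruent between vowels /i/ and /u/, so it voices to [z]. /s/ is a voiceless obstruent between vowels /u/ and /u/, so it voices to [z]. /kutisusurfeudkoe/ → kudizuzurfeudkoe.
Rule 2 (high vowel syncope): no segment meets the environment; /kudizuzurfeudkoe/ is unchanged.
Rule 3 (stop-cluster e-epenthesis): /d/ and /k/ form a stop–stop cluster, so [e] is inserted between them. /kudizuzurfeudkoe/ → kudizuzurfeudekoe.
Rule 4 (pre-rhotic lowering): /u/ is a high vowel immediately before /r/, so it lowers to [o]. /kudizuzurfeudekoe/ → kudizuzorfeudekoe.
Rule 5 (final vowel raising): /e/ is a mid vowel in word-final position, so it raises to [i]. /kudizuzorfeudekoe/ → kudizuzorfeudekoi.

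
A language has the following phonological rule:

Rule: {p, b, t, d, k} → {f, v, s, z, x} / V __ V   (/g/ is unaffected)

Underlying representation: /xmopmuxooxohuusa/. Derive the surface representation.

xmopmuxooxohuusa

No segment of /xmopmuxooxohuusa/ meets the structural description of the rule, so the form surfaces unchanged.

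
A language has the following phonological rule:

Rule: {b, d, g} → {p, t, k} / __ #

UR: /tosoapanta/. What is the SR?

tosoapanta

No segment of /tosoapanta/ meets the structural description of the rule, so the form surfaces unchanged.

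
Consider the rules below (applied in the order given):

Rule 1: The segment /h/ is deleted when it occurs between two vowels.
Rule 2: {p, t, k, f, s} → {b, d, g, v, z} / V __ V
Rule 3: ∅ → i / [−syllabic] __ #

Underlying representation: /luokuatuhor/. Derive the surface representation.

Rule 1 (intervocalic h-deletion): /h/ occurs between vowels /u/ and /o/, so it deletes. /luokuatuhor/ → luokuatuor.
Rule 2 (intervocalic voicing): /k/ is a voiceless obstruent between vowels /o/ and /u/, so it voices to [g]. /t/ is a voiceless obstruent between vowels /a/ and /u/, so it voices to [d]. /luokuatuor/ → luoguaduor.
Rule 3 (final i-epenthesis): the form ends in the consonant /r/, so [i] is inserted word-finally. /luoguaduor/ → luoguaduori.

luoguaduori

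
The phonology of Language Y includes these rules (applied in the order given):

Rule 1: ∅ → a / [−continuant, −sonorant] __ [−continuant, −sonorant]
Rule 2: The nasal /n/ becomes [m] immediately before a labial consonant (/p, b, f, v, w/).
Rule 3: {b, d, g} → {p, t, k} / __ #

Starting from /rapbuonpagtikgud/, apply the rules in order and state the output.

Rule 1 (stop-cluster a-epenthesis): /p/ and /b/ form a stop–stop cluster, so [a] is inserted between them. /g/ and /t/ form a stop–stop cluster, so [a] is inserted between them. /k/ and /g/ form a stop–stop cluster, so [a] is inserted between them. /rapbuonpagtikgud/ → rapabuonpagatikagud.
Rule 2 (nasal place assimilation): /n/ precedes the labial consonant /p/, so it assimilates in place to [m]. /rapabuonpagatikagud/ → rapabuompagatikagud.
Rule 3 (final devoicing): /d/ is a voiced stop in word-final position, so it devoices to [t]. /rapabuompagatikagud/ → rapabuompagatikagut.

rapabuompagatikagut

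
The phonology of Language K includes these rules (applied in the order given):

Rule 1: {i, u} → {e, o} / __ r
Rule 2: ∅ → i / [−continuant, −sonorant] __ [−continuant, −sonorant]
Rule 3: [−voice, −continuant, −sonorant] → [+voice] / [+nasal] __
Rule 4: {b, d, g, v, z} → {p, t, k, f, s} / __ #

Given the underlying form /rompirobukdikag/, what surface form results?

Rule 1 (pre-rhotic lowering): /i/ is a high vowel immediately before /r/, so it lowers to [e]. /rompirobukdikag/ → romperobukdikag.
Rule 2 (stop-cluster i-epenthesis): /k/ and /d/ form a stop–stop cluster, so [i] is inserted between them. /romperobukdikag/ → romperobukidikag.
Rule 3 (post-nasal voicing): /p/ is a voiceless stop immediately after the nasal /m/, so it voices to [b]. /romperobukidikag/ → romberobukidikag.
Rule 4 (final devoicing): /g/ is a voiced obstruent in word-final position, so it devoices to [k]. /romberobukidikag/ → romberobukidikak.

romberobukidikak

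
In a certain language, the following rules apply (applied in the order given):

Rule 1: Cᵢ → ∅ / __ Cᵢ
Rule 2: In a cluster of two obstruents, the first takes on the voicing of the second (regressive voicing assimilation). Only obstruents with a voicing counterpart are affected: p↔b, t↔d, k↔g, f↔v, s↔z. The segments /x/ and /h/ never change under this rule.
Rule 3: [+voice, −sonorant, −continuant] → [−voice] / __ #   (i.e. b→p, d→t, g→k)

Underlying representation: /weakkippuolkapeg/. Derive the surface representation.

Rule 1 (degemination): /kk/ is a geminate; the first /k/ deletes. /pp/ is a geminate; the first /p/ deletes. /weakkippuolkapeg/ → weakipuolkapeg.
Rule 2 (regressive voicing assimilation): no segment meets the environment; /weakipuolkapeg/ is unchanged.
Rule 3 (final devoicing): /g/ is a voiced stop in word-final position, so it devoices to [k]. /weakipuolkapeg/ → weakipuolkapek.

weakipuolkapek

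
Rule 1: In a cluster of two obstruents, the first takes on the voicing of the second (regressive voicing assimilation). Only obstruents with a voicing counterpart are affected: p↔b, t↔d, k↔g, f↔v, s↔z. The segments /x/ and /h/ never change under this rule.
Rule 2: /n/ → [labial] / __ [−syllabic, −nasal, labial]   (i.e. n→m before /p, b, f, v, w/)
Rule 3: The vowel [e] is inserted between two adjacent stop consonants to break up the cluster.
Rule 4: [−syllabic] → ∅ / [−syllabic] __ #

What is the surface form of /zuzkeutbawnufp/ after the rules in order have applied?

zuskeudebawnuf

Rule 1 (regressive voicing assimilation): /z/ precedes the voiceless obstruent /k/, so it devoices to [s] by assimilation. /t/ precedes the voiced obstruent /b/, so it voices to [d] by assimilation. /zuzkeutbawnufp/ → zuskeudbawnufp.
Rule 2 (nasal place assimilation): no segment meets the environment; /zuskeudbawnufp/ is unchanged.
Rule 3 (stop-cluster e-epenthesis): /d/ and /b/ form a stop–stop cluster, so [e] is inserted between them. /zuskeudbawnufp/ → zuskeudebawnufp.
Rule 4 (final cluster simplification): /p/ is the second consonant of a word-final cluster /fp/, so it deletes. /zuskeudebawnufp/ → zuskeudebawnuf.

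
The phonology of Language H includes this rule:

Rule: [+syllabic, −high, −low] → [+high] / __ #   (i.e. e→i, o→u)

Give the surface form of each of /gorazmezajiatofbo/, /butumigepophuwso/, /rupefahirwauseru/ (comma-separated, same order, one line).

gorazmezajiatofbu, butumigepophuwsu, rupefahirwauseru

/gorazmezajiatofbo/: /o/ is a mid vowel in word-final position, so it raises to [u]. → [gorazmezajiatofbu].
/butumigepophuwso/: /o/ is a mid vowel in word-final position, so it raises to [u]. → [butumigepophuwsu].
/rupefahirwauseru/: the rule's environment is not met; surfaces unchanged as [rupefahirwauseru].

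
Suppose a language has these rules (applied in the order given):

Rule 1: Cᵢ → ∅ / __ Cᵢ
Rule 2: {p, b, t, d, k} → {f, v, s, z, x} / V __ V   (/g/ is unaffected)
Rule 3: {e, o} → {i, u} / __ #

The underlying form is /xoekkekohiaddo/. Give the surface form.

Rule 1 (degemination): /kk/ is a geminate; the first /k/ deletes. /dd/ is a geminate; the first /d/ deletes. /xoekkekohiaddo/ → xoekekohiado.
Rule 2 (intervocalic spirantization): /k/ is a stop between vowels /e/ and /e/, so it spirantizes to the fricative [x]. /k/ is a stop between vowels /e/ and /o/, so it spirantizes to the fricative [x]. /d/ is a stop between vowels /a/ and /o/, so it spirantizes to the fricative [z]. /xoekekohiado/ → xoexexohiazo.
Rule 3 (final vowel raising): /o/ is a mid vowel in word-final position, so it raises to [u]. /xoexexohiazo/ → xoexexohiazu.

xoexexohiazu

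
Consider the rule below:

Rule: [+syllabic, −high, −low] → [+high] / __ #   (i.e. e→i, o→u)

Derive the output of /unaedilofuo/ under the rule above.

Scanning /unaedilofuo/: /e/ at position 4 is not in the conditioning environment; /o/ at position 8 is not in the conditioning environment; /o/ is a mid vowel in word-final position, so it raises to [u].
Result: [unaedilofuu].

unaedilofuu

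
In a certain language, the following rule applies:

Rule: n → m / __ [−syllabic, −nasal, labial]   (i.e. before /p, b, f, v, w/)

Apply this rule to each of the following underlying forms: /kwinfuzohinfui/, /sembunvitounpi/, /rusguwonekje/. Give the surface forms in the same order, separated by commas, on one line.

kwimfuzohimfui, sembumvitoumpi, rusguwonekje

/kwinfuzohinfui/: /n/ precedes the labial consonant /f/, so it assimilates in place to [m]. /n/ precedes the labial consonant /f/, so it assimilates in place to [m]. → [kwimfuzohimfui].
/sembunvitounpi/: /n/ precedes the labial consonant /v/, so it assimilates in place to [m]. /n/ precedes the labial consonant /p/, so it assimilates in place to [m]. → [sembumvitoumpi].
/rusguwonekje/: the rule's environment is not met; surfaces unchanged as [rusguwonekje].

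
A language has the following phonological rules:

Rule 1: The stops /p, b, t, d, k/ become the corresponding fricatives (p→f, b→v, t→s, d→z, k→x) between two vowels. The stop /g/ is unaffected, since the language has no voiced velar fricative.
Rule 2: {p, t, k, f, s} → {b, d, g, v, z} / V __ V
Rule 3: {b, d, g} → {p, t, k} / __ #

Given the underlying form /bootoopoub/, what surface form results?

boozoovoup

Rule 1 (intervocalic spirantization): /t/ is a stop between vowels /o/ and /o/, so it spirantizes to the fricative [s]. /p/ is a stop between vowels /o/ and /o/, so it spirantizes to the fricative [f]. /bootoopoub/ → boosoofoub.
Rule 2 (intervocalic voicing): /s/ is a voiceless obstruent between vowels /o/ and /o/, so it voices to [z]. /f/ is a voiceless obstruent between vowels /o/ and /o/, so it voices to [v]. /boosoofoub/ → boozoovoub.
Rule 3 (final devoicing): /b/ is a voiced stop in word-final position, so it devoices to [p]. /boozoovoub/ → boozoovoup.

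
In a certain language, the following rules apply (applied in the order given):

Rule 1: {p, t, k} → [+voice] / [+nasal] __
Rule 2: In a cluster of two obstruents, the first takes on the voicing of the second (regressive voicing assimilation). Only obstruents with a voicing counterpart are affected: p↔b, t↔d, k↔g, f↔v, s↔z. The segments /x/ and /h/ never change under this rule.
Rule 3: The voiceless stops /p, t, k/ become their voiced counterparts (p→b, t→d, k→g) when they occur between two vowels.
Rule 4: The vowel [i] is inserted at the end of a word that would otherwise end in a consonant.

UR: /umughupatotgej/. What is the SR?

umukhubadodgeji

Rule 1 (post-nasal voicing): no segment meets the environment; /umughupatotgej/ is unchanged.
Rule 2 (regressive voicing assimilation): /g/ precedes the voiceless obstruent /h/, so it devoices to [k] by assimilation. /t/ precedes the voiced obstruent /g/, so it voices to [d] by assimilation. /umughupatotgej/ → umukhupatodgej.
Rule 3 (intervocalic voicing): /p/ is a voiceless stop between vowels /u/ and /a/, so it voices to [b]. /t/ is a voiceless stop between vowels /a/ and /o/, so it voices to [d]. /umukhupatodgej/ → umukhubadodgej.
Rule 4 (final i-epenthesis): the form ends in the consonant /j/, so [i] is inserted word-finally. /umukhubadodgej/ → umukhubadodgeji.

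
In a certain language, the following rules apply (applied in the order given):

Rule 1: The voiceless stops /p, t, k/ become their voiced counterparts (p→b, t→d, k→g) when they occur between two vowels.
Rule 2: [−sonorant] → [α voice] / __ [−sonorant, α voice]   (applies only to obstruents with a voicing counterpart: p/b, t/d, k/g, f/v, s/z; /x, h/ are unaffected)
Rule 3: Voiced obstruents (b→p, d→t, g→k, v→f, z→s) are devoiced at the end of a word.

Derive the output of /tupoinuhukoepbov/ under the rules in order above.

Rule 1 (intervocalic voicing): /p/ is a voiceless stop between vowels /u/ and /o/, so it voices to [b]. /k/ is a voiceless stop between vowels /u/ and /o/, so it voices to [g]. /tupoinuhukoepbov/ → tuboinuhugoepbov.
Rule 2 (regressive voicing assimilation): /p/ precedes the voiced obstruent /b/, so it voices to [b] by assimilation. /tuboinuhugoepbov/ → tuboinuhugoebbov.
Rule 3 (final devoicing): /v/ is a voiced obstruent in word-final position, so it devoices to [f]. /tuboinuhugoebbov/ → tuboinuhugoebbof.

tuboinuhugoebbof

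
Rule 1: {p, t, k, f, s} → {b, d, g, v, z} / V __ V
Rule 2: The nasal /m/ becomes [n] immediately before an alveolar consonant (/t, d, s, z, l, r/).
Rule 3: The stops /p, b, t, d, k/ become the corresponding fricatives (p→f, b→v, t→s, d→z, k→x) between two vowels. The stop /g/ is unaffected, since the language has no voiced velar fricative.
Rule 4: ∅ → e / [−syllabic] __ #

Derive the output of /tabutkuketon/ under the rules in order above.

tavutkugezone

Rule 1 (intervocalic voicing): /k/ is a voiceless obstruent between vowels /u/ and /e/, so it voices to [g]. /t/ is a voiceless obstruent between vowels /e/ and /o/, so it voices to [d]. /tabutkuketon/ → tabutkugedon.
Rule 2 (nasal place assimilation): no segment meets the environment; /tabutkugedon/ is unchanged.
Rule 3 (intervocalic spirantization): /b/ is a stop between vowels /a/ and /u/, so it spirantizes to the fricative [v]. /d/ is a stop between vowels /e/ and /o/, so it spirantizes to the fricative [z]. /tabutkugedon/ → tavutkugezon.
Rule 4 (final e-epenthesis): the form ends in the consonant /n/, so [e] is inserted word-finally. /tavutkugezon/ → tavutkugezone.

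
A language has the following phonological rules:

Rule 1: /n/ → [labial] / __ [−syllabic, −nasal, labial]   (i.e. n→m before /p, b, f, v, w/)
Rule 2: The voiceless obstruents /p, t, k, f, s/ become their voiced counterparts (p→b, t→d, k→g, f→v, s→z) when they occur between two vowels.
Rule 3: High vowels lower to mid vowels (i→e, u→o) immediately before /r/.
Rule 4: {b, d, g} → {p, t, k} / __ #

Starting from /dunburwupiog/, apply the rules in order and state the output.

Rule 1 (nasal place assimilation): /n/ precedes the labial consonant /b/, so it assimilates in place to [m]. /dunburwupiog/ → dumburwupiog.
Rule 2 (intervocalic voicing): /p/ is a voiceless obstruent between vowels /u/ and /i/, so it voices to [b]. /dumburwupiog/ → dumburwubiog.
Rule 3 (pre-rhotic lowering): /u/ is a high vowel immediately before /r/, so it lowers to [o]. /dumburwubiog/ → dumborwubiog.
Rule 4 (final devoicing): /g/ is a voiced stop in word-final position, so it devoices to [k]. /dumborwubiog/ → dumborwubiok.

dumborwubiok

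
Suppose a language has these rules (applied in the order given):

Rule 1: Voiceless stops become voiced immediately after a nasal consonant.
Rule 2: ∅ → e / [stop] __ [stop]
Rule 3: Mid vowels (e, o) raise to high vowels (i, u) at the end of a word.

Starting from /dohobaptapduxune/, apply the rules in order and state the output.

dohobapetapeduxuni

Rule 1 (post-nasal voicing): no segment meets the environment; /dohobaptapduxune/ is unchanged.
Rule 2 (stop-cluster e-epenthesis): /p/ and /t/ form a stop–stop cluster, so [e] is inserted between them. /p/ and /d/ form a stop–stop cluster, so [e] is inserted between them. /dohobaptapduxune/ → dohobapetapeduxune.
Rule 3 (final vowel raising): /e/ is a mid vowel in word-final position, so it raises to [i]. /dohobapetapeduxune/ → dohobapetapeduxuni.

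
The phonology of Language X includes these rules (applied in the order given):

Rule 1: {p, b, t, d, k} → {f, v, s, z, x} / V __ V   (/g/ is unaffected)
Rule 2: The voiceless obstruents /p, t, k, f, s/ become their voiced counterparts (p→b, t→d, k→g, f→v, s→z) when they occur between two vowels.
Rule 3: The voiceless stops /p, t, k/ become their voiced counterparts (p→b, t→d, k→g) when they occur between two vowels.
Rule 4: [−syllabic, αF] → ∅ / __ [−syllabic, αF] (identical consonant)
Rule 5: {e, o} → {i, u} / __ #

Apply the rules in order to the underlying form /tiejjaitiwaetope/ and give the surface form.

Rule 1 (intervocalic spirantization): /t/ is a stop between vowels /i/ and /i/, so it spirantizes to the fricative [s]. /t/ is a stop between vowels /e/ and /o/, so it spirantizes to the fricative [s]. /p/ is a stop between vowels /o/ and /e/, so it spirantizes to the fricative [f]. /tiejjaitiwaetope/ → tiejjaisiwaesofe.
Rule 2 (intervocalic voicing): /s/ is a voiceless obstruent between vowels /i/ and /i/, so it voices to [z]. /s/ is a voiceless obstruent between vowels /e/ and /o/, so it voices to [z]. /f/ is a voiceless obstruent between vowels /o/ and /e/, so it voices to [v]. /tiejjaisiwaesofe/ → tiejjaiziwaezove.
Rule 3 (intervocalic voicing): no segment meets the environment; /tiejjaiziwaezove/ is unchanged.
Rule 4 (degemination): /jj/ is a geminate; the first /j/ deletes. /tiejjaiziwaezove/ → tiejaiziwaezove.
Rule 5 (final vowel raising): /e/ is a mid vowel in word-final position, so it raises to [i]. /tiejaiziwaezove/ → tiejaiziwaezovi.

tiejaiziwaezovi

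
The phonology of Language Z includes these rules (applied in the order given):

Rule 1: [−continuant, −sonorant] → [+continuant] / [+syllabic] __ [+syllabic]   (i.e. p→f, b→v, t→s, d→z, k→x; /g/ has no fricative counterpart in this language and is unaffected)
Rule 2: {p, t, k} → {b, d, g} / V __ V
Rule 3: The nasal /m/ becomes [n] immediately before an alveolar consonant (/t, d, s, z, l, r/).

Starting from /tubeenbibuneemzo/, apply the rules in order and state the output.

tuveenbivuneenzo

Rule 1 (intervocalic spirantization): /b/ is a stop between vowels /u/ and /e/, so it spirantizes to the fricative [v]. /b/ is a stop between vowels /i/ and /u/, so it spirantizes to the fricative [v]. /tubeenbibuneemzo/ → tuveenbivuneemzo.
Rule 2 (intervocalic voicing): no segment meets the environment; /tuveenbivuneemzo/ is unchanged.
Rule 3 (nasal place assimilation): /m/ precedes the alveolar consonant /z/, so it assimilates in place to [n]. /tuveenbivuneemzo/ → tuveenbivuneenzo.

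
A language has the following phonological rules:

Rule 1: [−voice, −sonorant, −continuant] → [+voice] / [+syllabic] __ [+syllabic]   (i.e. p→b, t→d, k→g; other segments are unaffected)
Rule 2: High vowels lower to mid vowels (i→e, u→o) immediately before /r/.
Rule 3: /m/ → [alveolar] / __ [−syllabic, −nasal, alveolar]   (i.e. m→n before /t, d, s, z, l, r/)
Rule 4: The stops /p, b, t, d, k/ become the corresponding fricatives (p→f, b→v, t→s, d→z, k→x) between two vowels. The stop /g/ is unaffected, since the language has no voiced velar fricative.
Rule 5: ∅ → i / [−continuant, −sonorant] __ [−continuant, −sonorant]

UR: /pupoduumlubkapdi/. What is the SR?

Rule 1 (intervocalic voicing): /p/ is a voiceless stop between vowels /u/ and /o/, so it voices to [b]. /pupoduumlubkapdi/ → puboduumlubkapdi.
Rule 2 (pre-rhotic lowering): no segment meets the environment; /puboduumlubkapdi/ is unchanged.
Rule 3 (nasal place assimilation): /m/ precedes the alveolar consonant /l/, so it assimilates in place to [n]. /puboduumlubkapdi/ → puboduunlubkapdi.
Rule 4 (intervocalic spirantization): /b/ is a stop between vowels /u/ and /o/, so it spirantizes to the fricative [v]. /d/ is a stop between vowels /o/ and /u/, so it spirantizes to the fricative [z]. /puboduunlubkapdi/ → puvozuunlubkapdi.
Rule 5 (stop-cluster i-epenthesis): /b/ and /k/ form a stop–stop cluster, so [i] is inserted between them. /p/ and /d/ form a stop–stop cluster, so [i] is inserted between them. /puvozuunlubkapdi/ → puvozuunlubikapidi.

puvozuunlubikapidi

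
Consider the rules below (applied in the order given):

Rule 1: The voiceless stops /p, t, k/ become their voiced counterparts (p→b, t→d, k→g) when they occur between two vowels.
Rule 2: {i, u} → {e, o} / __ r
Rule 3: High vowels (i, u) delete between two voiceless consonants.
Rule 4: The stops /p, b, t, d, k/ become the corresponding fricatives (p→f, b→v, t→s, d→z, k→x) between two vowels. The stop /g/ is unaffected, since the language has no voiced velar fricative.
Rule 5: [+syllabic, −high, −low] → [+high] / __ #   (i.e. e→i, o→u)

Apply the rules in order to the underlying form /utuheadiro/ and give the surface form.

uzuheazeru

Rule 1 (intervocalic voicing): /t/ is a voiceless stop between vowels /u/ and /u/, so it voices to [d]. /utuheadiro/ → uduheadiro.
Rule 2 (pre-rhotic lowering): /i/ is a high vowel immediately before /r/, so it lowers to [e]. /uduheadiro/ → uduheadero.
Rule 3 (high vowel syncope): no segment meets the environment; /uduheadero/ is unchanged.
Rule 4 (intervocalic spirantization): /d/ is a stop between vowels /u/ and /u/, so it spirantizes to the fricative [z]. /d/ is a stop between vowels /a/ and /e/, so it spirantizes to the fricative [z]. /uduheadero/ → uzuheazero.
Rule 5 (final vowel raising): /o/ is a mid vowel in word-final position, so it raises to [u]. /uzuheazero/ → uzuheazeru.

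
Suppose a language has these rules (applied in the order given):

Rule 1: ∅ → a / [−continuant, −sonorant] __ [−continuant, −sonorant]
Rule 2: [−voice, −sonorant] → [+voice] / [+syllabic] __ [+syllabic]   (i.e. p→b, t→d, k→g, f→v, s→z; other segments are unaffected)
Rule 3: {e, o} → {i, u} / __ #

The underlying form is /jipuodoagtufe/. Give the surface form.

Rule 1 (stop-cluster a-epenthesis): /g/ and /t/ form a stop–stop cluster, so [a] is inserted between them. /jipuodoagtufe/ → jipuodoagatufe.
Rule 2 (intervocalic voicing): /p/ is a voiceless obstruent between vowels /i/ and /u/, so it voices to [b]. /t/ is a voiceless obstruent between vowels /a/ and /u/, so it voices to [d]. /f/ is a voiceless obstruent between vowels /u/ and /e/, so it voices to [v]. /jipuodoagatufe/ → jibuodoagaduve.
Rule 3 (final vowel raising): /e/ is a mid vowel in word-final position, so it raises to [i]. /jibuodoagaduve/ → jibuodoagaduvi.

jibuodoagaduvi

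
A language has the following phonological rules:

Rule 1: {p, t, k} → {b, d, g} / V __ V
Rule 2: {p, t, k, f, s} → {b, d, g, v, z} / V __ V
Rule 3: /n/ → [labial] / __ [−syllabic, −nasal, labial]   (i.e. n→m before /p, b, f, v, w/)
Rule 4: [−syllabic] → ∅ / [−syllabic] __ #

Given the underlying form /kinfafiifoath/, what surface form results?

Rule 1 (intervocalic voicing): no segment meets the environment; /kinfafiifoath/ is unchanged.
Rule 2 (intervocalic voicing): /f/ is a voiceless obstruent between vowels /a/ and /i/, so it voices to [v]. /f/ is a voiceless obstruent between vowels /i/ and /o/, so it voices to [v]. /kinfafiifoath/ → kinfaviivoath.
Rule 3 (nasal place assimilation): /n/ precedes the labial consonant /f/, so it assimilates in place to [m]. /kinfaviivoath/ → kimfaviivoath.
Rule 4 (final cluster simplification): /h/ is the second consonant of a word-final cluster /th/, so it deletes. /kimfaviivoath/ → kimfaviivoat.

kimfaviivoat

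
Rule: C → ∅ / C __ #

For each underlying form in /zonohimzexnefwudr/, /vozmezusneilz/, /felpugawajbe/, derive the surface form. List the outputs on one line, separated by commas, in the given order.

zonohimzexnefwud, vozmezusneil, felpugawajbe

/zonohimzexnefwudr/: /r/ is the second consonant of a word-final cluster /dr/, so it deletes. → [zonohimzexnefwud].
/vozmezusneilz/: /z/ is the second consonant of a word-final cluster /lz/, so it deletes. → [vozmezusneil].
/felpugawajbe/: the rule's environment is not met; surfaces unchanged as [felpugawajbe].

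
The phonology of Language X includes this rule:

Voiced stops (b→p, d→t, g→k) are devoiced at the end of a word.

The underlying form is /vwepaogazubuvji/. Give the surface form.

vwepaogazubuvji

No segment of /vwepaogazubuvji/ meets the structural description of the rule, so the form surfaces unchanged.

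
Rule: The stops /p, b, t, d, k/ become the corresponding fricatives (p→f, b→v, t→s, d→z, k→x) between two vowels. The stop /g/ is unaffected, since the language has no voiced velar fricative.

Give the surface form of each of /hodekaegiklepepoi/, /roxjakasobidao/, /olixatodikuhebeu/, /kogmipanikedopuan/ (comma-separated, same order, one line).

/hodekaegiklepepoi/: /d/ is a stop between vowels /o/ and /e/, so it spirantizes to the fricative [z]. /k/ is a stop between vowels /e/ and /a/, so it spirantizes to the fricative [x]. /p/ is a stop between vowels /e/ and /e/, so it spirantizes to the fricative [f]. /p/ is a stop between vowels /e/ and /o/, so it spirantizes to the fricative [f]. → [hozexaegiklefefoi].
/roxjakasobidao/: /k/ is a stop between vowels /a/ and /a/, so it spirantizes to the fricative [x]. /b/ is a stop between vowels /o/ and /i/, so it spirantizes to the fricative [v]. /d/ is a stop between vowels /i/ and /a/, so it spirantizes to the fricative [z]. → [roxjaxasovizao].
/olixatodikuhebeu/: /t/ is a stop between vowels /a/ and /o/, so it spirantizes to the fricative [s]. /d/ is a stop between vowels /o/ and /i/, so it spirantizes to the fricative [z]. /k/ is a stop between vowels /i/ and /u/, so it spirantizes to the fricative [x]. /b/ is a stop between vowels /e/ and /e/, so it spirantizes to the fricative [v]. → [olixasozixuheveu].
/kogmipanikedopuan/: /p/ is a stop between vowels /i/ and /a/, so it spirantizes to the fricative [f]. /k/ is a stop between vowels /i/ and /e/, so it spirantizes to the fricative [x]. /d/ is a stop between vowels /e/ and /o/, so it spirantizes to the fricative [z]. /p/ is a stop between vowels /o/ and /u/, so it spirantizes to the fricative [f]. → [kogmifanixezofuan].

hozexaegiklefefoi, roxjaxasovizao, olixasozixuheveu, kogmifanixezofuan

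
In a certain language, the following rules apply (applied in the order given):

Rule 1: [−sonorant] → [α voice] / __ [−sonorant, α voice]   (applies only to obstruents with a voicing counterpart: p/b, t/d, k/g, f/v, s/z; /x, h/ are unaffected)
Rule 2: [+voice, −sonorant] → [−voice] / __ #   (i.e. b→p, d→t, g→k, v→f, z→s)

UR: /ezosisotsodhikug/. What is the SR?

ezosisotsothikuk

Rule 1 (regressive voicing assimilation): /d/ precedes the voiceless obstruent /h/, so it devoices to [t] by assimilation. /ezosisotsodhikug/ → ezosisotsothikug.
Rule 2 (final devoicing): /g/ is a voiced obstruent in word-final position, so it devoices to [k]. /ezosisotsothikug/ → ezosisotsothikuk.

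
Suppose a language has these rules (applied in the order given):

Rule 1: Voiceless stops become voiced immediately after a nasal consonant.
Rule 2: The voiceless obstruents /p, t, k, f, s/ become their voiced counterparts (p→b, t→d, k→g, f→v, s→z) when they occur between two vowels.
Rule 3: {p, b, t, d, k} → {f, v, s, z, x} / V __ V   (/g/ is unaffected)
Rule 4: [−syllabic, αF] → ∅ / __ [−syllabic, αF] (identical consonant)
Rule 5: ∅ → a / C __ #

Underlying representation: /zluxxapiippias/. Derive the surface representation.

Rule 1 (post-nasal voicing): no segment meets the environment; /zluxxapiippias/ is unchanged.
Rule 2 (intervocalic voicing): /p/ is a voiceless obstruent between vowels /a/ and /i/, so it voices to [b]. /zluxxapiippias/ → zluxxabiippias.
Rule 3 (intervocalic spirantization): /b/ is a stop between vowels /a/ and /i/, so it spirantizes to the fricative [v]. /zluxxabiippias/ → zluxxaviippias.
Rule 4 (degemination): /xx/ is a geminate; the first /x/ deletes. /pp/ is a geminate; the first /p/ deletes. /zluxxaviippias/ → zluxaviipias.
Rule 5 (final a-epenthesis): the form ends in the consonant /s/, so [a] is inserted word-finally. /zluxaviipias/ → zluxaviipiasa.

zluxaviipiasa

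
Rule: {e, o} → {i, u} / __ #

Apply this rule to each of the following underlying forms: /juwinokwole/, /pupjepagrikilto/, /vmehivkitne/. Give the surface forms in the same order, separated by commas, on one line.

/juwinokwole/: /e/ is a mid vowel in word-final position, so it raises to [i]. → [juwinokwoli].
/pupjepagrikilto/: /o/ is a mid vowel in word-final position, so it raises to [u]. → [pupjepagrikiltu].
/vmehivkitne/: /e/ is a mid vowel in word-final position, so it raises to [i]. → [vmehivkitni].

juwinokwoli, pupjepagrikiltu, vmehivkitni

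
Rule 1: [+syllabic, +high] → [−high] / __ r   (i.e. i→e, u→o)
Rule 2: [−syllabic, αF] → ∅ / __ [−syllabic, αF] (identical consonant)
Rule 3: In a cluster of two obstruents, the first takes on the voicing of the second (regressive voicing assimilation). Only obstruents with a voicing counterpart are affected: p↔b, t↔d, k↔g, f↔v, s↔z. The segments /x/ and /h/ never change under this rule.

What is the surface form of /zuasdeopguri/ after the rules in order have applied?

zuazdeobgori

Rule 1 (pre-rhotic lowering): /u/ is a high vowel immediately before /r/, so it lowers to [o]. /zuasdeopguri/ → zuasdeopgori.
Rule 2 (degemination): no segment meets the environment; /zuasdeopgori/ is unchanged.
Rule 3 (regressive voicing assimilation): /s/ precedes the voiced obstruent /d/, so it voices to [z] by assimilation. /p/ precedes the voiced obstruent /g/, so it voices to [b] by assimilation. /zuasdeopgori/ → zuazdeobgori.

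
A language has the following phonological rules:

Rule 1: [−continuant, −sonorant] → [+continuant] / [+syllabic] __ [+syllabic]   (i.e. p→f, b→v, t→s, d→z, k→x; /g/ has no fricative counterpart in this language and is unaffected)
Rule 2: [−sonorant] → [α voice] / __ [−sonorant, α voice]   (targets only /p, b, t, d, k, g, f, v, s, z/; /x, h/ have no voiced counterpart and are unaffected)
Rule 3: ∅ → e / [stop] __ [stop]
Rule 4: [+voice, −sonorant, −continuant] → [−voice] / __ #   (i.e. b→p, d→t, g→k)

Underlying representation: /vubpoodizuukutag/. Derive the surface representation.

Rule 1 (intervocalic spirantization): /d/ is a stop between vowels /o/ and /i/, so it spirantizes to the fricative [z]. /k/ is a stop between vowels /u/ and /u/, so it spirantizes to the fricative [x]. /t/ is a stop between vowels /u/ and /a/, so it spirantizes to the fricative [s]. /vubpoodizuukutag/ → vubpoozizuuxusag.
Rule 2 (regressive voicing assimilation): /b/ precedes the voiceless obstruent /p/, so it devoices to [p] by assimilation. /vubpoozizuuxusag/ → vuppoozizuuxusag.
Rule 3 (stop-cluster e-epenthesis): /p/ and /p/ form a stop–stop cluster, so [e] is inserted between them. /vuppoozizuuxusag/ → vupepoozizuuxusag.
Rule 4 (final devoicing): /g/ is a voiced stop in word-final position, so it devoices to [k]. /vupepoozizuuxusag/ → vupepoozizuuxusak.

vupepoozizuuxusak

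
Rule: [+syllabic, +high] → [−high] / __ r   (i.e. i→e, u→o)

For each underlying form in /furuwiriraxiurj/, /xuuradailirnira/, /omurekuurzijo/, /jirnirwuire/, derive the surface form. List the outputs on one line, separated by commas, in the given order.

foruwereraxiorj, xuoradailernera, omorekuorzijo, jernerwuere

/furuwiriraxiurj/: /u/ is a high vowel immediately before /r/, so it lowers to [o]. /i/ is a high vowel immediately before /r/, so it lowers to [e]. /i/ is a high vowel immediately before /r/, so it lowers to [e]. /u/ is a high vowel immediately before /r/, so it lowers to [o]. → [foruwereraxiorj].
/xuuradailirnira/: /u/ is a high vowel immediately before /r/, so it lowers to [o]. /i/ is a high vowel immediately before /r/, so it lowers to [e]. /i/ is a high vowel immediately before /r/, so it lowers to [e]. → [xuoradailernera].
/omurekuurzijo/: /u/ is a high vowel immediately before /r/, so it lowers to [o]. /u/ is a high vowel immediately before /r/, so it lowers to [o]. → [omorekuorzijo].
/jirnirwuire/: /i/ is a high vowel immediately before /r/, so it lowers to [e]. /i/ is a high vowel immediately before /r/, so it lowers to [e]. /i/ is a high vowel immediately before /r/, so it lowers to [e]. → [jernerwuere].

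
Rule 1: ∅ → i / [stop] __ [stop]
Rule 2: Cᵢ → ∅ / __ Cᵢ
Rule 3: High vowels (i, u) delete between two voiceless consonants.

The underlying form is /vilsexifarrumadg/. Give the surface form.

Rule 1 (stop-cluster i-epenthesis): /d/ and /g/ form a stop–stop cluster, so [i] is inserted between them. /vilsexifarrumadg/ → vilsexifarrumadig.
Rule 2 (degemination): /rr/ is a geminate; the first /r/ deletes. /vilsexifarrumadig/ → vilsexifarumadig.
Rule 3 (high vowel syncope): /i/ is a high vowel flanked by voiceless consonants /x/ and /f/, so it deletes. /vilsexifarumadig/ → vilsexfarumadig.

vilsexfarumadig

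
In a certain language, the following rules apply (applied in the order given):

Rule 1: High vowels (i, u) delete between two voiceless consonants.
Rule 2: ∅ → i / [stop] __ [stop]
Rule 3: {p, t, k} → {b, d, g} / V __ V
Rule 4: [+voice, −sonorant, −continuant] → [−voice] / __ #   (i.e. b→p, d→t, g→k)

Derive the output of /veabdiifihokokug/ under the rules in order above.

veabidiifhogoguk

Rule 1 (high vowel syncope): /i/ is a high vowel flanked by voiceless consonants /f/ and /h/, so it deletes. /veabdiifihokokug/ → veabdiifhokokug.
Rule 2 (stop-cluster i-epenthesis): /b/ and /d/ form a stop–stop cluster, so [i] is inserted between them. /veabdiifhokokug/ → veabidiifhokokug.
Rule 3 (intervocalic voicing): /k/ is a voiceless stop between vowels /o/ and /o/, so it voices to [g]. /k/ is a voiceless stop between vowels /o/ and /u/, so it voices to [g]. /veabidiifhokokug/ → veabidiifhogogug.
Rule 4 (final devoicing): /g/ is a voiced stop in word-final position, so it devoices to [k]. /veabidiifhogogug/ → veabidiifhogoguk.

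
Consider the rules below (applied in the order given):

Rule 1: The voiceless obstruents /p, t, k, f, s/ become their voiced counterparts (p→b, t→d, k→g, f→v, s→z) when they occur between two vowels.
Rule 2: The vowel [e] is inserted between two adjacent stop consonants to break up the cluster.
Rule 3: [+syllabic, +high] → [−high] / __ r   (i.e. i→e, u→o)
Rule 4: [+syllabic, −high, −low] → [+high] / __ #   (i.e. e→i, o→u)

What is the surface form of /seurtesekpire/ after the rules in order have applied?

seortezekeperi

Rule 1 (intervocalic voicing): /s/ is a voiceless obstruent between vowels /e/ and /e/, so it voices to [z]. /seurtesekpire/ → seurtezekpire.
Rule 2 (stop-cluster e-epenthesis): /k/ and /p/ form a stop–stop cluster, so [e] is inserted between them. /seurtezekpire/ → seurtezekepire.
Rule 3 (pre-rhotic lowering): /u/ is a high vowel immediately before /r/, so it lowers to [o]. /i/ is a high vowel immediately before /r/, so it lowers to [e]. /seurtezekepire/ → seortezekepere.
Rule 4 (final vowel raising): /e/ is a mid vowel in word-final position, so it raises to [i]. /seortezekepere/ → seortezekeperi.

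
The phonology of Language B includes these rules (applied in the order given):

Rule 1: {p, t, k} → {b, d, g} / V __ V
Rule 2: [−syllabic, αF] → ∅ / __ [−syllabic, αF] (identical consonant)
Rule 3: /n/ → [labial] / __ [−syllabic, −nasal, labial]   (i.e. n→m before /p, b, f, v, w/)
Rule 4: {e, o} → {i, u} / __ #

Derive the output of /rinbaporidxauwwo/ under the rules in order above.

Rule 1 (intervocalic voicing): /p/ is a voiceless stop between vowels /a/ and /o/, so it voices to [b]. /rinbaporidxauwwo/ → rinbaboridxauwwo.
Rule 2 (degemination): /ww/ is a geminate; the first /w/ deletes. /rinbaboridxauwwo/ → rinbaboridxauwo.
Rule 3 (nasal place assimilation): /n/ precedes the labial consonant /b/, so it assimilates in place to [m]. /rinbaboridxauwo/ → rimbaboridxauwo.
Rule 4 (final vowel raising): /o/ is a mid vowel in word-final position, so it raises to [u]. /rimbaboridxauwo/ → rimbaboridxauwu.

rimbaboridxauwu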